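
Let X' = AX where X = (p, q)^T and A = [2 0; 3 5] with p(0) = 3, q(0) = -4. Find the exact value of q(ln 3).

-270

A = [[2,0],[3,5]]; eigenvalues λ = 2, 5.
Eigenvectors: (-1,1) for λ=2, (0,-1) for λ=5.
From the initial condition, c_1 = -3, c_2 = 1.
q(ln 3) = (-3)(3^2)(1) + (1)(3^5)(-1) = -270.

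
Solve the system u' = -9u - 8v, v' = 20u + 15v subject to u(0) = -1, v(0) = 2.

Coefficient matrix A = [[-9, -8], [20, 15]].
Characteristic polynomial det(A - λI) = λ^2 - 6λ + 25 = 0.
Eigenvalues λ = 3 ± 4i (complex conjugate pair).
For λ=3+4i: an eigenvector is (-1,1) - i(1,-2) = (-1 - i, 1 + 2i).
A real fundamental pair from Re and Im of e^((3+4i)t)v: X_1 = e^(3t)(cos(4t)·(-1,1) + sin(4t)·(1,-2)), X_2 = e^(3t)(sin(4t)·(-1,1) - cos(4t)·(1,-2)).
General solution: C_1X_1 + C_2X_2.
Applying u(0)=-1, v(0)=2 gives C_1=0, C_2=1.

u(t) = -e^(3t)sin(4t) - e^(3t)cos(4t), v(t) = e^(3t)sin(4t) + 2e^(3t)cos(4t)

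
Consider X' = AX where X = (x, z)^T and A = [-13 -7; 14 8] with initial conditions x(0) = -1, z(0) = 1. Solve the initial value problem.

Coefficient matrix A = [[-13, -7], [14, 8]].
Characteristic polynomial det(A - λI) = λ^2 + 5λ - 6 = 0.
Eigenvalues λ = 1, -6.
For λ=1: (A-λI) row 1 is [-14, -7], so an eigenvector is (1, -2).
For λ=-6: (A-λI) row 1 is [-7, -7], so an eigenvector is (-1, 1).
General solution: K_1e^(t)(1,-2) + K_2e^(-6t)(-1,1).
Applying x(0)=-1, z(0)=1 gives K_1=0, K_2=1.

x(t) = -e^(-6t), z(t) = e^(-6t)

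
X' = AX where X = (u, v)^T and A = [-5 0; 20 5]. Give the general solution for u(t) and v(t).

u(t) = C_2e^(-5t), v(t) = -C_1e^(5t) - 2C_2e^(-5t)

Coefficient matrix A = [[-5, 0], [20, 5]].
Characteristic polynomial det(A - λI) = λ^2 - 25 = 0.
Eigenvalues λ = 5, -5.
For λ=5: (A-λI) row 1 is [-10, 0], so an eigenvector is (0, -1).
For λ=-5: (A-λI) row 2 is [20, 10], so an eigenvector is (1, -2).
General solution: C_1e^(5t)(0,-1) + C_2e^(-5t)(1,-2).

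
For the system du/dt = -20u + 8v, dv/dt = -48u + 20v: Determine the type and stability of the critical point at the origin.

A = [[-20,8],[-48,20]]; det(A-λI) = λ^2 - 16.
λ = 4, -4: opposite signs.

saddle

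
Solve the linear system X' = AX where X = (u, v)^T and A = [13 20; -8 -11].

Coefficient matrix A = [[13, 20], [-8, -11]].
Characteristic polynomial det(A - λI) = λ^2 - 2λ + 17 = 0.
Eigenvalues λ = 1 ± 4i (complex conjugate pair).
For λ=1+4i: an eigenvector is (-2,1) - i(-1,1) = (-2 + i, 1 - i).
A real fundamental pair from Re and Im of e^((1+4i)t)v: X_1 = e^(t)(cos(4t)·(-2,1) + sin(4t)·(-1,1)), X_2 = e^(t)(sin(4t)·(-2,1) - cos(4t)·(-1,1)).
General solution: C_1X_1 + C_2X_2.

u(t) = -C_1e^(t)sin(4t) - 2C_1e^(t)cos(4t) - 2C_2e^(t)sin(4t) + C_2e^(t)cos(4t), v(t) = C_1e^(t)sin(4t) + C_1e^(t)cos(4t) + C_2e^(t)sin(4t) - C_2e^(t)cos(4t)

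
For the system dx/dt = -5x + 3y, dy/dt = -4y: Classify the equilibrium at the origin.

stable node

A = [[-5,3],[0,-4]]; det(A-λI) = λ^2 + 9λ + 20.
λ = -4, -5: both negative.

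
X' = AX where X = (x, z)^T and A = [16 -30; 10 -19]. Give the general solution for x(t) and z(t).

x(t) = -3c_1e^(-4t) - 2c_2e^(t), z(t) = -2c_1e^(-4t) - c_2e^(t)

Coefficient matrix A = [[16, -30], [10, -19]].
Characteristic polynomial det(A - λI) = λ^2 + 3λ - 4 = 0.
Eigenvalues λ = -4, 1.
For λ=-4: (A-λI) row 1 is [20, -30], so an eigenvector is (-3, -2).
For λ=1: (A-λI) row 1 is [15, -30], so an eigenvector is (-2, -1).
General solution: c_1e^(-4t)(-3,-2) + c_2e^(t)(-2,-1).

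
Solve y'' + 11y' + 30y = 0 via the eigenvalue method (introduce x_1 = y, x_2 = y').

Let x_1 = y, x_2 = y'. Then x_1' = x_2 and x_2' = -30x_1 - 11x_2.
A = [[0,1],[-30,-11]]; det(A-λI) = λ^2 + 11λ + 30.
Eigenvalues λ = -6, -5 with eigenvectors (1,-6), (1,-5).

y(t) = K_1e^(-6t) + K_2e^(-5t)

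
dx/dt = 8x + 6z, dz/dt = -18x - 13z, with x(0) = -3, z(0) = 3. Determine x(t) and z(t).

Coefficient matrix A = [[8, 6], [-18, -13]].
Characteristic polynomial det(A - λI) = λ^2 + 5λ + 4 = 0.
Eigenvalues λ = -1, -4.
For λ=-1: (A-λI) row 1 is [9, 6], so an eigenvector is (-2, 3).
For λ=-4: (A-λI) row 1 is [12, 6], so an eigenvector is (-1, 2).
General solution: C_1e^(-t)(-2,3) + C_2e^(-4t)(-1,2).
Applying x(0)=-3, z(0)=3 gives C_1=3, C_2=-3.

x(t) = -6e^(-t) + 3e^(-4t), z(t) = 9e^(-t) - 6e^(-4t)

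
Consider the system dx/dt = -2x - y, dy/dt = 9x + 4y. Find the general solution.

x(t) = -c_1e^(t) - c_2te^(t) + c_2e^(t), y(t) = 3c_1e^(t) + 3c_2te^(t) - 2c_2e^(t)

Coefficient matrix A = [[-2, -1], [9, 4]].
Characteristic polynomial det(A - λI) = λ^2 - 2λ + 1 = 0.
Single eigenvalue λ = 1 with algebraic multiplicity 2.
Eigenvector v = (-1,3); generalized eigenvector w with (A-λI)w=v is (1,-2).
General solution: e^(t)[c_1·v + c_2·(t·v + w)].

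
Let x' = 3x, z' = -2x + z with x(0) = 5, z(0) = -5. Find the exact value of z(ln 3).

A = [[3,0],[-2,1]]; eigenvalues λ = 3, 1.
Eigenvectors: (-1,1) for λ=3, (0,-1) for λ=1.
From the initial condition, c_1 = -5, c_2 = 0.
z(ln 3) = (-5)(3^3)(1) + (0)(3^1)(-1) = -135.

-135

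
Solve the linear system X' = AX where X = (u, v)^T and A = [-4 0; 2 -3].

Coefficient matrix A = [[-4, 0], [2, -3]].
Characteristic polynomial det(A - λI) = λ^2 + 7λ + 12 = 0.
Eigenvalues λ = -4, -3.
For λ=-4: (A-λI) row 2 is [2, 1], so an eigenvector is (-1, 2).
For λ=-3: (A-λI) row 1 is [-1, 0], so an eigenvector is (0, 1).
General solution: c_1e^(-4t)(-1,2) + c_2e^(-3t)(0,1).

u(t) = -c_1e^(-4t), v(t) = 2c_1e^(-4t) + c_2e^(-3t)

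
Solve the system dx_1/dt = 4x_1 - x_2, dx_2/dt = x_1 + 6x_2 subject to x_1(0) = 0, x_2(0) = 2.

Coefficient matrix A = [[4, -1], [1, 6]].
Characteristic polynomial det(A - λI) = λ^2 - 10λ + 25 = 0.
Single eigenvalue λ = 5 with algebraic multiplicity 2.
Eigenvector v = (1,-1); generalized eigenvector w with (A-λI)w=v is (0,-1).
General solution: e^(5t)[c_1·v + c_2·(t·v + w)].
Applying x_1(0)=0, x_2(0)=2 gives c_1=0, c_2=-2.

x_1(t) = -2te^(5t), x_2(t) = 2te^(5t) + 2e^(5t)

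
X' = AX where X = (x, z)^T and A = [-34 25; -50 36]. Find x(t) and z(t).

Coefficient matrix A = [[-34, 25], [-50, 36]].
Characteristic polynomial det(A - λI) = λ^2 - 2λ + 26 = 0.
Eigenvalues λ = 1 ± 5i (complex conjugate pair).
For λ=1+5i: an eigenvector is (1,1) - i(-2,-3) = (1 + 2i, 1 + 3i).
A real fundamental pair from Re and Im of e^((1+5i)t)v: X_1 = e^(t)(cos(5t)·(1,1) + sin(5t)·(-2,-3)), X_2 = e^(t)(sin(5t)·(1,1) - cos(5t)·(-2,-3)).
General solution: C_1X_1 + C_2X_2.

x(t) = -2C_1e^(t)sin(5t) + C_1e^(t)cos(5t) + C_2e^(t)sin(5t) + 2C_2e^(t)cos(5t), z(t) = -3C_1e^(t)sin(5t) + C_1e^(t)cos(5t) + C_2e^(t)sin(5t) + 3C_2e^(t)cos(5t)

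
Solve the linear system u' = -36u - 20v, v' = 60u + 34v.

u(t) = -2c_1e^(-6t) + c_2e^(4t), v(t) = 3c_1e^(-6t) - 2c_2e^(4t)

Coefficient matrix A = [[-36, -20], [60, 34]].
Characteristic polynomial det(A - λI) = λ^2 + 2λ - 24 = 0.
Eigenvalues λ = -6, 4.
For λ=-6: (A-λI) row 1 is [-30, -20], so an eigenvector is (-2, 3).
For λ=4: (A-λI) row 1 is [-40, -20], so an eigenvector is (1, -2).
General solution: c_1e^(-6t)(-2,3) + c_2e^(4t)(1,-2).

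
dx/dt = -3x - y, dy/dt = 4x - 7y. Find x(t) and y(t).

Coefficient matrix A = [[-3, -1], [4, -7]].
Characteristic polynomial det(A - λI) = λ^2 + 10λ + 25 = 0.
Single eigenvalue λ = -5 with algebraic multiplicity 2.
Eigenvector v = (-1,-2); generalized eigenvector w with (A-λI)w=v is (1,3).
General solution: e^(-5t)[c_1·v + c_2·(t·v + w)].

x(t) = -c_1e^(-5t) - c_2te^(-5t) + c_2e^(-5t), y(t) = -2c_1e^(-5t) - 2c_2te^(-5t) + 3c_2e^(-5t)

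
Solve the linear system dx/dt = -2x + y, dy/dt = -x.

x(t) = -C_1e^(-t) - C_2te^(-t) - 2C_2e^(-t), y(t) = -C_1e^(-t) - C_2te^(-t) - 3C_2e^(-t)

Coefficient matrix A = [[-2, 1], [-1, 0]].
Characteristic polynomial det(A - λI) = λ^2 + 2λ + 1 = 0.
Single eigenvalue λ = -1 with algebraic multiplicity 2.
Eigenvector v = (-1,-1); generalized eigenvector w with (A-λI)w=v is (-2,-3).
General solution: e^(-t)[C_1·v + C_2·(t·v + w)].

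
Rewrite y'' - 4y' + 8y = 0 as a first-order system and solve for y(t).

Let x_1 = y, x_2 = y'. Then x_1' = x_2 and x_2' = -8x_1 + 4x_2.
A = [[0,1],[-8,4]]; det(A-λI) = λ^2 - 4λ + 8.
Eigenvalues λ = 2 ± 2i.

y(t) = c_1e^(2t)cos(2t) + c_2e^(2t)sin(2t)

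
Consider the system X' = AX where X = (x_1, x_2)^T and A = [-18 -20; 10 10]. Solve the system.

Coefficient matrix A = [[-18, -20], [10, 10]].
Characteristic polynomial det(A - λI) = λ^2 + 8λ + 20 = 0.
Eigenvalues λ = -4 ± 2i (complex conjugate pair).
For λ=-4+2i: an eigenvector is (-3,2) - i(1,-1) = (-3 - i, 2 + i).
A real fundamental pair from Re and Im of e^((-4+2i)t)v: X_1 = e^(-4t)(cos(2t)·(-3,2) + sin(2t)·(1,-1)), X_2 = e^(-4t)(sin(2t)·(-3,2) - cos(2t)·(1,-1)).
General solution: c_1X_1 + c_2X_2.

x_1(t) = c_1e^(-4t)sin(2t) - 3c_1e^(-4t)cos(2t) - 3c_2e^(-4t)sin(2t) - c_2e^(-4t)cos(2t), x_2(t) = -c_1e^(-4t)sin(2t) + 2c_1e^(-4t)cos(2t) + 2c_2e^(-4t)sin(2t) + c_2e^(-4t)cos(2t)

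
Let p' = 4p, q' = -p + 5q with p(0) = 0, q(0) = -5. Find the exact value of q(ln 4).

A = [[4,0],[-1,5]]; eigenvalues λ = 4, 5.
Eigenvectors: (-1,-1) for λ=4, (0,1) for λ=5.
From the initial condition, c_1 = 0, c_2 = -5.
q(ln 4) = (0)(4^4)(-1) + (-5)(4^5)(1) = -5120.

-5120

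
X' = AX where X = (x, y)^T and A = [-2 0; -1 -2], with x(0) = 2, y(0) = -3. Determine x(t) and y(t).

x(t) = 2e^(-2t), y(t) = -2te^(-2t) - 3e^(-2t)

Coefficient matrix A = [[-2, 0], [-1, -2]].
Characteristic polynomial det(A - λI) = λ^2 + 4λ + 4 = 0.
Single eigenvalue λ = -2 with algebraic multiplicity 2.
Eigenvector v = (0,1); generalized eigenvector w with (A-λI)w=v is (-1,1).
General solution: e^(-2t)[c_1·v + c_2·(t·v + w)].
Applying x(0)=2, y(0)=-3 gives c_1=-1, c_2=-2.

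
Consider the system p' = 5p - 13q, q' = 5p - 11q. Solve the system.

Coefficient matrix A = [[5, -13], [5, -11]].
Characteristic polynomial det(A - λI) = λ^2 + 6λ + 10 = 0.
Eigenvalues λ = -3 ± i (complex conjugate pair).
For λ=-3+i: an eigenvector is (2,1) - i(3,2) = (2 - 3i, 1 - 2i).
A real fundamental pair from Re and Im of e^((-3+i)t)v: X_1 = e^(-3t)(cos(t)·(2,1) + sin(t)·(3,2)), X_2 = e^(-3t)(sin(t)·(2,1) - cos(t)·(3,2)).
General solution: c_1X_1 + c_2X_2.

p(t) = 3c_1e^(-3t)sin(t) + 2c_1e^(-3t)cos(t) + 2c_2e^(-3t)sin(t) - 3c_2e^(-3t)cos(t), q(t) = 2c_1e^(-3t)sin(t) + c_1e^(-3t)cos(t) + c_2e^(-3t)sin(t) - 2c_2e^(-3t)cos(t)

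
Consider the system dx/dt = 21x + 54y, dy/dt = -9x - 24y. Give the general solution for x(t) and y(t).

Coefficient matrix A = [[21, 54], [-9, -24]].
Characteristic polynomial det(A - λI) = λ^2 + 3λ - 18 = 0.
Eigenvalues λ = 3, -6.
For λ=3: (A-λI) row 1 is [18, 54], so an eigenvector is (3, -1).
For λ=-6: (A-λI) row 1 is [27, 54], so an eigenvector is (-2, 1).
General solution: c_1e^(3t)(3,-1) + c_2e^(-6t)(-2,1).

x(t) = 3c_1e^(3t) - 2c_2e^(-6t), y(t) = -c_1e^(3t) + c_2e^(-6t)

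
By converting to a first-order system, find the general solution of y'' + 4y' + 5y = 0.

y(t) = K_1e^(-2t)cos(t) + K_2e^(-2t)sin(t)

Let x_1 = y, x_2 = y'. Then x_1' = x_2 and x_2' = -5x_1 - 4x_2.
A = [[0,1],[-5,-4]]; det(A-λI) = λ^2 + 4λ + 5.
Eigenvalues λ = -2 ± i.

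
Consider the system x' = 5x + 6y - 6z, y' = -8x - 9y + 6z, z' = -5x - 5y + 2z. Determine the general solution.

Coefficient matrix A = [[5, 6, -6], [-8, -9, 6], [-5, -5, 2]].
det(A - λI) = 0 gives eigenvalues λ = -1, -3, 2.
For λ=-1: eigenvector (1,-1,0).
For λ=-3: eigenvector (0,1,1).
For λ=2: eigenvector (-2,2,1).
General solution: C_1e^(-t)(1,-1,0) + C_2e^(-3t)(0,1,1) + C_3e^(2t)(-2,2,1).

x(t) = C_1e^(-t) - 2C_3e^(2t), y(t) = -C_1e^(-t) + C_2e^(-3t) + 2C_3e^(2t), z(t) = C_2e^(-3t) + C_3e^(2t)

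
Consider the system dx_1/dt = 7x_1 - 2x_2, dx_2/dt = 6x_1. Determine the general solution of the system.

Coefficient matrix A = [[7, -2], [6, 0]].
Characteristic polynomial det(A - λI) = λ^2 - 7λ + 12 = 0.
Eigenvalues λ = 3, 4.
For λ=3: (A-λI) row 1 is [4, -2], so an eigenvector is (-1, -2).
For λ=4: (A-λI) row 1 is [3, -2], so an eigenvector is (-2, -3).
General solution: C_1e^(3t)(-1,-2) + C_2e^(4t)(-2,-3).

x_1(t) = -C_1e^(3t) - 2C_2e^(4t), x_2(t) = -2C_1e^(3t) - 3C_2e^(4t)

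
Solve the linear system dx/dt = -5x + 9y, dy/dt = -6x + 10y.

Coefficient matrix A = [[-5, 9], [-6, 10]].
Characteristic polynomial det(A - λI) = λ^2 - 5λ + 4 = 0.
Eigenvalues λ = 1, 4.
For λ=1: (A-λI) row 1 is [-6, 9], so an eigenvector is (3, 2).
For λ=4: (A-λI) row 1 is [-9, 9], so an eigenvector is (1, 1).
General solution: K_1e^(t)(3,2) + K_2e^(4t)(1,1).

x(t) = 3K_1e^(t) + K_2e^(4t), y(t) = 2K_1e^(t) + K_2e^(4t)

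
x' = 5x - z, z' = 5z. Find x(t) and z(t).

x(t) = K_1e^(5t) + K_2te^(5t) - 2K_2e^(5t), z(t) = -K_2e^(5t)

Coefficient matrix A = [[5, -1], [0, 5]].
Characteristic polynomial det(A - λI) = λ^2 - 10λ + 25 = 0.
Single eigenvalue λ = 5 with algebraic multiplicity 2.
Eigenvector v = (1,0); generalized eigenvector w with (A-λI)w=v is (-2,-1).
General solution: e^(5t)[K_1·v + K_2·(t·v + w)].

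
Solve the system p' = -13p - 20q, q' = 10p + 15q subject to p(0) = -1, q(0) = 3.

p(t) = -23e^(t)sin(2t) - e^(t)cos(2t), q(t) = 16e^(t)sin(2t) + 3e^(t)cos(2t)

Coefficient matrix A = [[-13, -20], [10, 15]].
Characteristic polynomial det(A - λI) = λ^2 - 2λ + 5 = 0.
Eigenvalues λ = 1 ± 2i (complex conjugate pair).
For λ=1+2i: an eigenvector is (3,-2) - i(-1,1) = (3 + i, -2 - i).
A real fundamental pair from Re and Im of e^((1+2i)t)v: X_1 = e^(t)(cos(2t)·(3,-2) + sin(2t)·(-1,1)), X_2 = e^(t)(sin(2t)·(3,-2) - cos(2t)·(-1,1)).
General solution: K_1X_1 + K_2X_2.
Applying p(0)=-1, q(0)=3 gives K_1=2, K_2=-7.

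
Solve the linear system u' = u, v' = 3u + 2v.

u(t) = -C_1e^(t), v(t) = 3C_1e^(t) + C_2e^(2t)

Coefficient matrix A = [[1, 0], [3, 2]].
Characteristic polynomial det(A - λI) = λ^2 - 3λ + 2 = 0.
Eigenvalues λ = 1, 2.
For λ=1: (A-λI) row 2 is [3, 1], so an eigenvector is (-1, 3).
For λ=2: (A-λI) row 1 is [-1, 0], so an eigenvector is (0, 1).
General solution: C_1e^(t)(-1,3) + C_2e^(2t)(0,1).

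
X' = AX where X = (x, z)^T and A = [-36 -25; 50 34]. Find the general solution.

Coefficient matrix A = [[-36, -25], [50, 34]].
Characteristic polynomial det(A - λI) = λ^2 + 2λ + 26 = 0.
Eigenvalues λ = -1 ± 5i (complex conjugate pair).
For λ=-1+5i: an eigenvector is (-2,3) - i(-1,1) = (-2 + i, 3 - i).
A real fundamental pair from Re and Im of e^((-1+5i)t)v: X_1 = e^(-t)(cos(5t)·(-2,3) + sin(5t)·(-1,1)), X_2 = e^(-t)(sin(5t)·(-2,3) - cos(5t)·(-1,1)).
General solution: c_1X_1 + c_2X_2.

x(t) = -c_1e^(-t)sin(5t) - 2c_1e^(-t)cos(5t) - 2c_2e^(-t)sin(5t) + c_2e^(-t)cos(5t), z(t) = c_1e^(-t)sin(5t) + 3c_1e^(-t)cos(5t) + 3c_2e^(-t)sin(5t) - c_2e^(-t)cos(5t)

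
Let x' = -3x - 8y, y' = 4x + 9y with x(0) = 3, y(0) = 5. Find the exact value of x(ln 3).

-3111

A = [[-3,-8],[4,9]]; eigenvalues λ = 1, 5.
Eigenvectors: (-2,1) for λ=1, (1,-1) for λ=5.
From the initial condition, c_1 = -8, c_2 = -13.
x(ln 3) = (-8)(3^1)(-2) + (-13)(3^5)(1) = -3111.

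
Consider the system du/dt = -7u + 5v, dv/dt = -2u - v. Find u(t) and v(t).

u(t) = -2K_1e^(-4t)sin(t) - K_1e^(-4t)cos(t) - K_2e^(-4t)sin(t) + 2K_2e^(-4t)cos(t), v(t) = -K_1e^(-4t)sin(t) - K_1e^(-4t)cos(t) - K_2e^(-4t)sin(t) + K_2e^(-4t)cos(t)

Coefficient matrix A = [[-7, 5], [-2, -1]].
Characteristic polynomial det(A - λI) = λ^2 + 8λ + 17 = 0.
Eigenvalues λ = -4 ± i (complex conjugate pair).
For λ=-4+i: an eigenvector is (-1,-1) - i(-2,-1) = (-1 + 2i, -1 + i).
A real fundamental pair from Re and Im of e^((-4+i)t)v: X_1 = e^(-4t)(cos(t)·(-1,-1) + sin(t)·(-2,-1)), X_2 = e^(-4t)(sin(t)·(-1,-1) - cos(t)·(-2,-1)).
General solution: K_1X_1 + K_2X_2.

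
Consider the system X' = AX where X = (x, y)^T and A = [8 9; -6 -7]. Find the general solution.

Coefficient matrix A = [[8, 9], [-6, -7]].
Characteristic polynomial det(A - λI) = λ^2 - λ - 2 = 0.
Eigenvalues λ = -1, 2.
For λ=-1: (A-λI) row 1 is [9, 9], so an eigenvector is (-1, 1).
For λ=2: (A-λI) row 1 is [6, 9], so an eigenvector is (-3, 2).
General solution: C_1e^(-t)(-1,1) + C_2e^(2t)(-3,2).

x(t) = -C_1e^(-t) - 3C_2e^(2t), y(t) = C_1e^(-t) + 2C_2e^(2t)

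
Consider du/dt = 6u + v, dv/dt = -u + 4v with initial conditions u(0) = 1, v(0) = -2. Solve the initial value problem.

u(t) = -te^(5t) + e^(5t), v(t) = te^(5t) - 2e^(5t)

Coefficient matrix A = [[6, 1], [-1, 4]].
Characteristic polynomial det(A - λI) = λ^2 - 10λ + 25 = 0.
Single eigenvalue λ = 5 with algebraic multiplicity 2.
Eigenvector v = (-1,1); generalized eigenvector w with (A-λI)w=v is (0,-1).
General solution: e^(5t)[K_1·v + K_2·(t·v + w)].
Applying u(0)=1, v(0)=-2 gives K_1=-1, K_2=1.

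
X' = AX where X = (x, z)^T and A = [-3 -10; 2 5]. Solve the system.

Coefficient matrix A = [[-3, -10], [2, 5]].
Characteristic polynomial det(A - λI) = λ^2 - 2λ + 5 = 0.
Eigenvalues λ = 1 ± 2i (complex conjugate pair).
For λ=1+2i: an eigenvector is (2,-1) - i(1,0) = (2 - i, -1).
A real fundamental pair from Re and Im of e^((1+2i)t)v: X_1 = e^(t)(cos(2t)·(2,-1) + sin(2t)·(1,0)), X_2 = e^(t)(sin(2t)·(2,-1) - cos(2t)·(1,0)).
General solution: c_1X_1 + c_2X_2.

x(t) = c_1e^(t)sin(2t) + 2c_1e^(t)cos(2t) + 2c_2e^(t)sin(2t) - c_2e^(t)cos(2t), z(t) = -c_1e^(t)cos(2t) - c_2e^(t)sin(2t)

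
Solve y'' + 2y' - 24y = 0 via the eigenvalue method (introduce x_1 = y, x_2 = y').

y(t) = c_1e^(-6t) + c_2e^(4t)

Let x_1 = y, x_2 = y'. Then x_1' = x_2 and x_2' = 24x_1 - 2x_2.
A = [[0,1],[24,-2]]; det(A-λI) = λ^2 + 2λ - 24.
Eigenvalues λ = -6, 4 with eigenvectors (1,-6), (1,4).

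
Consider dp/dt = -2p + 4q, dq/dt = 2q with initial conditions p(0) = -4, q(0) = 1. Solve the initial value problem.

Coefficient matrix A = [[-2, 4], [0, 2]].
Characteristic polynomial det(A - λI) = λ^2 - 4 = 0.
Eigenvalues λ = -2, 2.
For λ=-2: (A-λI) row 1 is [0, 4], so an eigenvector is (-1, 0).
For λ=2: (A-λI) row 1 is [-4, 4], so an eigenvector is (1, 1).
General solution: K_1e^(-2t)(-1,0) + K_2e^(2t)(1,1).
Applying p(0)=-4, q(0)=1 gives K_1=5, K_2=1.

p(t) = e^(2t) - 5e^(-2t), q(t) = e^(2t)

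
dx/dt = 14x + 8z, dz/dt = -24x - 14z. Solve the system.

x(t) = -C_1e^(-2t) + 2C_2e^(2t), z(t) = 2C_1e^(-2t) - 3C_2e^(2t)

Coefficient matrix A = [[14, 8], [-24, -14]].
Characteristic polynomial det(A - λI) = λ^2 - 4 = 0.
Eigenvalues λ = -2, 2.
For λ=-2: (A-λI) row 1 is [16, 8], so an eigenvector is (-1, 2).
For λ=2: (A-λI) row 1 is [12, 8], so an eigenvector is (2, -3).
General solution: C_1e^(-2t)(-1,2) + C_2e^(2t)(2,-3).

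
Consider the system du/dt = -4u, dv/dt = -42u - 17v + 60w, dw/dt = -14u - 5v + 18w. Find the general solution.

Coefficient matrix A = [[-4, 0, 0], [-42, -17, 60], [-14, -5, 18]].
det(A - λI) = 0 gives eigenvalues λ = -2, -4, 3.
For λ=-2: eigenvector (0,4,1).
For λ=-4: eigenvector (1,6,2).
For λ=3: eigenvector (0,3,1).
General solution: c_1e^(-2t)(0,4,1) + c_2e^(-4t)(1,6,2) + c_3e^(3t)(0,3,1).

u(t) = c_2e^(-4t), v(t) = 4c_1e^(-2t) + 6c_2e^(-4t) + 3c_3e^(3t), w(t) = c_1e^(-2t) + 2c_2e^(-4t) + c_3e^(3t)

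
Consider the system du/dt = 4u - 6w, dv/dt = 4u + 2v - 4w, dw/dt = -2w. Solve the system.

Coefficient matrix A = [[4, 0, -6], [4, 2, -4], [0, 0, -2]].
det(A - λI) = 0 gives eigenvalues λ = 4, 2, -2.
For λ=4: eigenvector (1,2,0).
For λ=2: eigenvector (0,1,0).
For λ=-2: eigenvector (1,0,1).
General solution: c_1e^(4t)(1,2,0) + c_2e^(2t)(0,1,0) + c_3e^(-2t)(1,0,1).

u(t) = c_1e^(4t) + c_3e^(-2t), v(t) = 2c_1e^(4t) + c_2e^(2t), w(t) = c_3e^(-2t)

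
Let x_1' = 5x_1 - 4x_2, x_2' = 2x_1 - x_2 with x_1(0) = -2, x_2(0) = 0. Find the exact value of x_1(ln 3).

A = [[5,-4],[2,-1]]; eigenvalues λ = 3, 1.
Eigenvectors: (-2,-1) for λ=3, (-1,-1) for λ=1.
From the initial condition, c_1 = 2, c_2 = -2.
x_1(ln 3) = (2)(3^3)(-2) + (-2)(3^1)(-1) = -102.

-102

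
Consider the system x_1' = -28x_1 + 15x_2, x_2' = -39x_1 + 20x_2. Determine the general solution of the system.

Coefficient matrix A = [[-28, 15], [-39, 20]].
Characteristic polynomial det(A - λI) = λ^2 + 8λ + 25 = 0.
Eigenvalues λ = -4 ± 3i (complex conjugate pair).
For λ=-4+3i: an eigenvector is (1,2) - i(2,3) = (1 - 2i, 2 - 3i).
A real fundamental pair from Re and Im of e^((-4+3i)t)v: X_1 = e^(-4t)(cos(3t)·(1,2) + sin(3t)·(2,3)), X_2 = e^(-4t)(sin(3t)·(1,2) - cos(3t)·(2,3)).
General solution: K_1X_1 + K_2X_2.

x_1(t) = 2K_1e^(-4t)sin(3t) + K_1e^(-4t)cos(3t) + K_2e^(-4t)sin(3t) - 2K_2e^(-4t)cos(3t), x_2(t) = 3K_1e^(-4t)sin(3t) + 2K_1e^(-4t)cos(3t) + 2K_2e^(-4t)sin(3t) - 3K_2e^(-4t)cos(3t)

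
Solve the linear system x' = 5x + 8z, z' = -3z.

x(t) = c_1e^(5t) + c_2e^(-3t), z(t) = -c_2e^(-3t)

Coefficient matrix A = [[5, 8], [0, -3]].
Characteristic polynomial det(A - λI) = λ^2 - 2λ - 15 = 0.
Eigenvalues λ = 5, -3.
For λ=5: (A-λI) row 1 is [0, 8], so an eigenvector is (1, 0).
For λ=-3: (A-λI) row 1 is [8, 8], so an eigenvector is (1, -1).
General solution: c_1e^(5t)(1,0) + c_2e^(-3t)(1,-1).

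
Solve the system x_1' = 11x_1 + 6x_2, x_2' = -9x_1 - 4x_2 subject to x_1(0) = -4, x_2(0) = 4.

Coefficient matrix A = [[11, 6], [-9, -4]].
Characteristic polynomial det(A - λI) = λ^2 - 7λ + 10 = 0.
Eigenvalues λ = 5, 2.
For λ=5: (A-λI) row 1 is [6, 6], so an eigenvector is (1, -1).
For λ=2: (A-λI) row 1 is [9, 6], so an eigenvector is (-2, 3).
General solution: C_1e^(5t)(1,-1) + C_2e^(2t)(-2,3).
Applying x_1(0)=-4, x_2(0)=4 gives C_1=-4, C_2=0.

x_1(t) = -4e^(5t), x_2(t) = 4e^(5t)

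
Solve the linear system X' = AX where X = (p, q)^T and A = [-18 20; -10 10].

Coefficient matrix A = [[-18, 20], [-10, 10]].
Characteristic polynomial det(A - λI) = λ^2 + 8λ + 20 = 0.
Eigenvalues λ = -4 ± 2i (complex conjugate pair).
For λ=-4+2i: an eigenvector is (-3,-2) - i(1,1) = (-3 - i, -2 - i).
A real fundamental pair from Re and Im of e^((-4+2i)t)v: X_1 = e^(-4t)(cos(2t)·(-3,-2) + sin(2t)·(1,1)), X_2 = e^(-4t)(sin(2t)·(-3,-2) - cos(2t)·(1,1)).
General solution: K_1X_1 + K_2X_2.

p(t) = K_1e^(-4t)sin(2t) - 3K_1e^(-4t)cos(2t) - 3K_2e^(-4t)sin(2t) - K_2e^(-4t)cos(2t), q(t) = K_1e^(-4t)sin(2t) - 2K_1e^(-4t)cos(2t) - 2K_2e^(-4t)sin(2t) - K_2e^(-4t)cos(2t)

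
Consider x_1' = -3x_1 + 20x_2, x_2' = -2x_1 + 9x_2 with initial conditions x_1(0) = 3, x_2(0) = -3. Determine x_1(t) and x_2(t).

Coefficient matrix A = [[-3, 20], [-2, 9]].
Characteristic polynomial det(A - λI) = λ^2 - 6λ + 13 = 0.
Eigenvalues λ = 3 ± 2i (complex conjugate pair).
For λ=3+2i: an eigenvector is (3,1) - i(1,0) = (3 - i, 1).
A real fundamental pair from Re and Im of e^((3+2i)t)v: X_1 = e^(3t)(cos(2t)·(3,1) + sin(2t)·(1,0)), X_2 = e^(3t)(sin(2t)·(3,1) - cos(2t)·(1,0)).
General solution: c_1X_1 + c_2X_2.
Applying x_1(0)=3, x_2(0)=-3 gives c_1=-3, c_2=-12.

x_1(t) = -39e^(3t)sin(2t) + 3e^(3t)cos(2t), x_2(t) = -12e^(3t)sin(2t) - 3e^(3t)cos(2t)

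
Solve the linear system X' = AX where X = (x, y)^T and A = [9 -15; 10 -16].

Coefficient matrix A = [[9, -15], [10, -16]].
Characteristic polynomial det(A - λI) = λ^2 + 7λ + 6 = 0.
Eigenvalues λ = -6, -1.
For λ=-6: (A-λI) row 1 is [15, -15], so an eigenvector is (-1, -1).
For λ=-1: (A-λI) row 1 is [10, -15], so an eigenvector is (-3, -2).
General solution: c_1e^(-6t)(-1,-1) + c_2e^(-t)(-3,-2).

x(t) = -c_1e^(-6t) - 3c_2e^(-t), y(t) = -c_1e^(-6t) - 2c_2e^(-t)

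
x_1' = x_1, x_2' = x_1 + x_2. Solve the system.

Coefficient matrix A = [[1, 0], [1, 1]].
Characteristic polynomial det(A - λI) = λ^2 - 2λ + 1 = 0.
Single eigenvalue λ = 1 with algebraic multiplicity 2.
Eigenvector v = (0,-1); generalized eigenvector w with (A-λI)w=v is (-1,3).
General solution: e^(t)[C_1·v + C_2·(t·v + w)].

x_1(t) = -C_2e^(t), x_2(t) = -C_1e^(t) - C_2te^(t) + 3C_2e^(t)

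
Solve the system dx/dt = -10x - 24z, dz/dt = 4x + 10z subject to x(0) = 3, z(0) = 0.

Coefficient matrix A = [[-10, -24], [4, 10]].
Characteristic polynomial det(A - λI) = λ^2 - 4 = 0.
Eigenvalues λ = -2, 2.
For λ=-2: (A-λI) row 1 is [-8, -24], so an eigenvector is (3, -1).
For λ=2: (A-λI) row 1 is [-12, -24], so an eigenvector is (2, -1).
General solution: K_1e^(-2t)(3,-1) + K_2e^(2t)(2,-1).
Applying x(0)=3, z(0)=0 gives K_1=3, K_2=-3.

x(t) = -6e^(2t) + 9e^(-2t), z(t) = 3e^(2t) - 3e^(-2t)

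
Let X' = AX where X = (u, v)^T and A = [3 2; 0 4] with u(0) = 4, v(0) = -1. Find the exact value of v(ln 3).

-81

A = [[3,2],[0,4]]; eigenvalues λ = 3, 4.
Eigenvectors: (-1,0) for λ=3, (-2,-1) for λ=4.
From the initial condition, c_1 = -6, c_2 = 1.
v(ln 3) = (-6)(3^3)(0) + (1)(3^4)(-1) = -81.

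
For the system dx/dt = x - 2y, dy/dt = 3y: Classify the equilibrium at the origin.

A = [[1,-2],[0,3]]; det(A-λI) = λ^2 - 4λ + 3.
λ = 1, 3: both positive.

unstable node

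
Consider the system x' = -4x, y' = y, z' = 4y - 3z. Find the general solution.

x(t) = C_1e^(-4t), y(t) = C_2e^(t), z(t) = C_2e^(t) + C_3e^(-3t)

Coefficient matrix A = [[-4, 0, 0], [0, 1, 0], [0, 4, -3]].
det(A - λI) = 0 gives eigenvalues λ = -4, 1, -3.
For λ=-4: eigenvector (1,0,0).
For λ=1: eigenvector (0,1,1).
For λ=-3: eigenvector (0,0,1).
General solution: C_1e^(-4t)(1,0,0) + C_2e^(t)(0,1,1) + C_3e^(-3t)(0,0,1).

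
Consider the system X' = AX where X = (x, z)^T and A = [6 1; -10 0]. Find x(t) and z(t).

x(t) = c_1e^(3t)sin(t) - c_2e^(3t)cos(t), z(t) = -3c_1e^(3t)sin(t) + c_1e^(3t)cos(t) + c_2e^(3t)sin(t) + 3c_2e^(3t)cos(t)

Coefficient matrix A = [[6, 1], [-10, 0]].
Characteristic polynomial det(A - λI) = λ^2 - 6λ + 10 = 0.
Eigenvalues λ = 3 ± i (complex conjugate pair).
For λ=3+i: an eigenvector is (0,1) - i(1,-3) = (0 - i, 1 + 3i).
A real fundamental pair from Re and Im of e^((3+i)t)v: X_1 = e^(3t)(cos(t)·(0,1) + sin(t)·(1,-3)), X_2 = e^(3t)(sin(t)·(0,1) - cos(t)·(1,-3)).
General solution: c_1X_1 + c_2X_2.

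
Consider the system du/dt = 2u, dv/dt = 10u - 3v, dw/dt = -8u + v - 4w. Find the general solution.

Coefficient matrix A = [[2, 0, 0], [10, -3, 0], [-8, 1, -4]].
det(A - λI) = 0 gives eigenvalues λ = 2, -3, -4.
For λ=2: eigenvector (1,2,-1).
For λ=-3: eigenvector (0,1,1).
For λ=-4: eigenvector (0,0,1).
General solution: c_1e^(2t)(1,2,-1) + c_2e^(-3t)(0,1,1) + c_3e^(-4t)(0,0,1).

u(t) = c_1e^(2t), v(t) = 2c_1e^(2t) + c_2e^(-3t), w(t) = -c_1e^(2t) + c_2e^(-3t) + c_3e^(-4t)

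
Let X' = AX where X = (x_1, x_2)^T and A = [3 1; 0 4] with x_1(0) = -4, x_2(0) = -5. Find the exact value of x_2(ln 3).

A = [[3,1],[0,4]]; eigenvalues λ = 3, 4.
Eigenvectors: (-1,0) for λ=3, (1,1) for λ=4.
From the initial condition, c_1 = -1, c_2 = -5.
x_2(ln 3) = (-1)(3^3)(0) + (-5)(3^4)(1) = -405.

-405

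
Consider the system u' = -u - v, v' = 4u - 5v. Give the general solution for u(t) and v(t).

u(t) = -c_1e^(-3t) - c_2te^(-3t) - 2c_2e^(-3t), v(t) = -2c_1e^(-3t) - 2c_2te^(-3t) - 3c_2e^(-3t)

Coefficient matrix A = [[-1, -1], [4, -5]].
Characteristic polynomial det(A - λI) = λ^2 + 6λ + 9 = 0.
Single eigenvalue λ = -3 with algebraic multiplicity 2.
Eigenvector v = (-1,-2); generalized eigenvector w with (A-λI)w=v is (-2,-3).
General solution: e^(-3t)[c_1·v + c_2·(t·v + w)].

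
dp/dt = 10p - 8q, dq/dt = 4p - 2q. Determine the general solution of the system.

p(t) = -2c_1e^(6t) + c_2e^(2t), q(t) = -c_1e^(6t) + c_2e^(2t)

Coefficient matrix A = [[10, -8], [4, -2]].
Characteristic polynomial det(A - λI) = λ^2 - 8λ + 12 = 0.
Eigenvalues λ = 6, 2.
For λ=6: (A-λI) row 1 is [4, -8], so an eigenvector is (-2, -1).
For λ=2: (A-λI) row 1 is [8, -8], so an eigenvector is (1, 1).
General solution: c_1e^(6t)(-2,-1) + c_2e^(2t)(1,1).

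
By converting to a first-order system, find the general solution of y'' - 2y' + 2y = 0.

Let x_1 = y, x_2 = y'. Then x_1' = x_2 and x_2' = -2x_1 + 2x_2.
A = [[0,1],[-2,2]]; det(A-λI) = λ^2 - 2λ + 2.
Eigenvalues λ = 1 ± i.

y(t) = c_1e^(t)cos(t) + c_2e^(t)sin(t)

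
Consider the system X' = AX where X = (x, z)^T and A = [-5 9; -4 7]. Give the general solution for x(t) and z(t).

Coefficient matrix A = [[-5, 9], [-4, 7]].
Characteristic polynomial det(A - λI) = λ^2 - 2λ + 1 = 0.
Single eigenvalue λ = 1 with algebraic multiplicity 2.
Eigenvector v = (-3,-2); generalized eigenvector w with (A-λI)w=v is (2,1).
General solution: e^(t)[c_1·v + c_2·(t·v + w)].

x(t) = -3c_1e^(t) - 3c_2te^(t) + 2c_2e^(t), z(t) = -2c_1e^(t) - 2c_2te^(t) + c_2e^(t)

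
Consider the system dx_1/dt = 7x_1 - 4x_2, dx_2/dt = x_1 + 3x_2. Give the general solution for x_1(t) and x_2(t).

x_1(t) = -2c_1e^(5t) - 2c_2te^(5t) + c_2e^(5t), x_2(t) = -c_1e^(5t) - c_2te^(5t) + c_2e^(5t)

Coefficient matrix A = [[7, -4], [1, 3]].
Characteristic polynomial det(A - λI) = λ^2 - 10λ + 25 = 0.
Single eigenvalue λ = 5 with algebraic multiplicity 2.
Eigenvector v = (-2,-1); generalized eigenvector w with (A-λI)w=v is (1,1).
General solution: e^(5t)[c_1·v + c_2·(t·v + w)].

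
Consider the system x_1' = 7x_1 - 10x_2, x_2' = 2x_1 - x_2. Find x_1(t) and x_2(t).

x_1(t) = 2K_1e^(3t)sin(2t) + K_1e^(3t)cos(2t) + K_2e^(3t)sin(2t) - 2K_2e^(3t)cos(2t), x_2(t) = K_1e^(3t)sin(2t) - K_2e^(3t)cos(2t)

Coefficient matrix A = [[7, -10], [2, -1]].
Characteristic polynomial det(A - λI) = λ^2 - 6λ + 13 = 0.
Eigenvalues λ = 3 ± 2i (complex conjugate pair).
For λ=3+2i: an eigenvector is (1,0) - i(2,1) = (1 - 2i, 0 - i).
A real fundamental pair from Re and Im of e^((3+2i)t)v: X_1 = e^(3t)(cos(2t)·(1,0) + sin(2t)·(2,1)), X_2 = e^(3t)(sin(2t)·(1,0) - cos(2t)·(2,1)).
General solution: K_1X_1 + K_2X_2.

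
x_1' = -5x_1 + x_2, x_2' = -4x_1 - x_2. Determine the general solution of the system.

Coefficient matrix A = [[-5, 1], [-4, -1]].
Characteristic polynomial det(A - λI) = λ^2 + 6λ + 9 = 0.
Single eigenvalue λ = -3 with algebraic multiplicity 2.
Eigenvector v = (1,2); generalized eigenvector w with (A-λI)w=v is (1,3).
General solution: e^(-3t)[K_1·v + K_2·(t·v + w)].

x_1(t) = K_1e^(-3t) + K_2te^(-3t) + K_2e^(-3t), x_2(t) = 2K_1e^(-3t) + 2K_2te^(-3t) + 3K_2e^(-3t)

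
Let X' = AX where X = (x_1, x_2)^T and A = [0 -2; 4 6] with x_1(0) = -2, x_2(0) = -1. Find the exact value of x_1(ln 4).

688

A = [[0,-2],[4,6]]; eigenvalues λ = 4, 2.
Eigenvectors: (-1,2) for λ=4, (1,-1) for λ=2.
From the initial condition, c_1 = -3, c_2 = -5.
x_1(ln 4) = (-3)(4^4)(-1) + (-5)(4^2)(1) = 688.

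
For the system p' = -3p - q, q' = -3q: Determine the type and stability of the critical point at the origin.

stable improper node

A = [[-3,-1],[0,-3]]; det(A-λI) = λ^2 + 6λ + 9.
repeated λ = -3 with a single eigenvector.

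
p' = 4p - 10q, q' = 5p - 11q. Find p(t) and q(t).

p(t) = 2K_1e^(-t) + K_2e^(-6t), q(t) = K_1e^(-t) + K_2e^(-6t)

Coefficient matrix A = [[4, -10], [5, -11]].
Characteristic polynomial det(A - λI) = λ^2 + 7λ + 6 = 0.
Eigenvalues λ = -1, -6.
For λ=-1: (A-λI) row 1 is [5, -10], so an eigenvector is (2, 1).
For λ=-6: (A-λI) row 1 is [10, -10], so an eigenvector is (1, 1).
General solution: K_1e^(-t)(2,1) + K_2e^(-6t)(1,1).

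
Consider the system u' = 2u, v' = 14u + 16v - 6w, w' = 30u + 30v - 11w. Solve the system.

u(t) = C_1e^(2t), v(t) = -C_1e^(2t) + C_2e^(4t) + 2C_3e^(t), w(t) = 2C_2e^(4t) + 5C_3e^(t)

Coefficient matrix A = [[2, 0, 0], [14, 16, -6], [30, 30, -11]].
det(A - λI) = 0 gives eigenvalues λ = 2, 4, 1.
For λ=2: eigenvector (1,-1,0).
For λ=4: eigenvector (0,1,2).
For λ=1: eigenvector (0,2,5).
General solution: C_1e^(2t)(1,-1,0) + C_2e^(4t)(0,1,2) + C_3e^(t)(0,2,5).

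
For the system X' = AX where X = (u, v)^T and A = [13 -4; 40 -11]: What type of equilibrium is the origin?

unstable spiral

A = [[13,-4],[40,-11]]; det(A-λI) = λ^2 - 2λ + 17.
λ = 1 ± 4i: positive real part.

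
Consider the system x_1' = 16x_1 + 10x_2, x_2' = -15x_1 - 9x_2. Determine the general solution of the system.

x_1(t) = K_1e^(6t) - 2K_2e^(t), x_2(t) = -K_1e^(6t) + 3K_2e^(t)

Coefficient matrix A = [[16, 10], [-15, -9]].
Characteristic polynomial det(A - λI) = λ^2 - 7λ + 6 = 0.
Eigenvalues λ = 6, 1.
For λ=6: (A-λI) row 1 is [10, 10], so an eigenvector is (1, -1).
For λ=1: (A-λI) row 1 is [15, 10], so an eigenvector is (-2, 3).
General solution: K_1e^(6t)(1,-1) + K_2e^(t)(-2,3).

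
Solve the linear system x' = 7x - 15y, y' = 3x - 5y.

x(t) = C_1e^(t)sin(3t) - 2C_1e^(t)cos(3t) - 2C_2e^(t)sin(3t) - C_2e^(t)cos(3t), y(t) = -C_1e^(t)cos(3t) - C_2e^(t)sin(3t)

Coefficient matrix A = [[7, -15], [3, -5]].
Characteristic polynomial det(A - λI) = λ^2 - 2λ + 10 = 0.
Eigenvalues λ = 1 ± 3i (complex conjugate pair).
For λ=1+3i: an eigenvector is (-2,-1) - i(1,0) = (-2 - i, -1).
A real fundamental pair from Re and Im of e^((1+3i)t)v: X_1 = e^(t)(cos(3t)·(-2,-1) + sin(3t)·(1,0)), X_2 = e^(t)(sin(3t)·(-2,-1) - cos(3t)·(1,0)).
General solution: C_1X_1 + C_2X_2.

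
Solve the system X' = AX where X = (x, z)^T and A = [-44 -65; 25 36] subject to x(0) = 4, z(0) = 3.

Coefficient matrix A = [[-44, -65], [25, 36]].
Characteristic polynomial det(A - λI) = λ^2 + 8λ + 41 = 0.
Eigenvalues λ = -4 ± 5i (complex conjugate pair).
For λ=-4+5i: an eigenvector is (-2,1) - i(3,-2) = (-2 - 3i, 1 + 2i).
A real fundamental pair from Re and Im of e^((-4+5i)t)v: X_1 = e^(-4t)(cos(5t)·(-2,1) + sin(5t)·(3,-2)), X_2 = e^(-4t)(sin(5t)·(-2,1) - cos(5t)·(3,-2)).
General solution: C_1X_1 + C_2X_2.
Applying x(0)=4, z(0)=3 gives C_1=-17, C_2=10.

x(t) = -71e^(-4t)sin(5t) + 4e^(-4t)cos(5t), z(t) = 44e^(-4t)sin(5t) + 3e^(-4t)cos(5t)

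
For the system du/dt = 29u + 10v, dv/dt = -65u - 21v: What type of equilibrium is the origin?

unstable spiral

A = [[29,10],[-65,-21]]; det(A-λI) = λ^2 - 8λ + 41.
λ = 4 ± 5i: positive real part.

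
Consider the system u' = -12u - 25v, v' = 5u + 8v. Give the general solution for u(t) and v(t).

Coefficient matrix A = [[-12, -25], [5, 8]].
Characteristic polynomial det(A - λI) = λ^2 + 4λ + 29 = 0.
Eigenvalues λ = -2 ± 5i (complex conjugate pair).
For λ=-2+5i: an eigenvector is (2,-1) - i(1,0) = (2 - i, -1).
A real fundamental pair from Re and Im of e^((-2+5i)t)v: X_1 = e^(-2t)(cos(5t)·(2,-1) + sin(5t)·(1,0)), X_2 = e^(-2t)(sin(5t)·(2,-1) - cos(5t)·(1,0)).
General solution: C_1X_1 + C_2X_2.

u(t) = C_1e^(-2t)sin(5t) + 2C_1e^(-2t)cos(5t) + 2C_2e^(-2t)sin(5t) - C_2e^(-2t)cos(5t), v(t) = -C_1e^(-2t)cos(5t) - C_2e^(-2t)sin(5t)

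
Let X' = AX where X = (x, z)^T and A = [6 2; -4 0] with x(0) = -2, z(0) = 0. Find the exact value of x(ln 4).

-992

A = [[6,2],[-4,0]]; eigenvalues λ = 2, 4.
Eigenvectors: (-1,2) for λ=2, (-1,1) for λ=4.
From the initial condition, c_1 = -2, c_2 = 4.
x(ln 4) = (-2)(4^2)(-1) + (4)(4^4)(-1) = -992.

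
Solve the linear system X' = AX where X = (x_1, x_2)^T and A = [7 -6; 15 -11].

Coefficient matrix A = [[7, -6], [15, -11]].
Characteristic polynomial det(A - λI) = λ^2 + 4λ + 13 = 0.
Eigenvalues λ = -2 ± 3i (complex conjugate pair).
For λ=-2+3i: an eigenvector is (-1,-1) - i(-1,-2) = (-1 + i, -1 + 2i).
A real fundamental pair from Re and Im of e^((-2+3i)t)v: X_1 = e^(-2t)(cos(3t)·(-1,-1) + sin(3t)·(-1,-2)), X_2 = e^(-2t)(sin(3t)·(-1,-1) - cos(3t)·(-1,-2)).
General solution: c_1X_1 + c_2X_2.

x_1(t) = -c_1e^(-2t)sin(3t) - c_1e^(-2t)cos(3t) - c_2e^(-2t)sin(3t) + c_2e^(-2t)cos(3t), x_2(t) = -2c_1e^(-2t)sin(3t) - c_1e^(-2t)cos(3t) - c_2e^(-2t)sin(3t) + 2c_2e^(-2t)cos(3t)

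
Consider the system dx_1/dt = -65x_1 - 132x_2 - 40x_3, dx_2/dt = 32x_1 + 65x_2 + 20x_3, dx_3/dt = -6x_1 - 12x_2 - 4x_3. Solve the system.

Coefficient matrix A = [[-65, -132, -40], [32, 65, 20], [-6, -12, -4]].
det(A - λI) = 0 gives eigenvalues λ = -1, 1, -4.
For λ=-1: eigenvector (-7,4,-2).
For λ=1: eigenvector (-2,1,0).
For λ=-4: eigenvector (8,-4,1).
General solution: K_1e^(-t)(-7,4,-2) + K_2e^(t)(-2,1,0) + K_3e^(-4t)(8,-4,1).

x_1(t) = -7K_1e^(-t) - 2K_2e^(t) + 8K_3e^(-4t), x_2(t) = 4K_1e^(-t) + K_2e^(t) - 4K_3e^(-4t), x_3(t) = -2K_1e^(-t) + K_3e^(-4t)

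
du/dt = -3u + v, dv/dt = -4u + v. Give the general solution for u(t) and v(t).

u(t) = -C_1e^(-t) - C_2te^(-t) - C_2e^(-t), v(t) = -2C_1e^(-t) - 2C_2te^(-t) - 3C_2e^(-t)

Coefficient matrix A = [[-3, 1], [-4, 1]].
Characteristic polynomial det(A - λI) = λ^2 + 2λ + 1 = 0.
Single eigenvalue λ = -1 with algebraic multiplicity 2.
Eigenvector v = (-1,-2); generalized eigenvector w with (A-λI)w=v is (-1,-3).
General solution: e^(-t)[C_1·v + C_2·(t·v + w)].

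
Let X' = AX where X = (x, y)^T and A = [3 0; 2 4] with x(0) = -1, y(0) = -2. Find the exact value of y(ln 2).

A = [[3,0],[2,4]]; eigenvalues λ = 3, 4.
Eigenvectors: (1,-2) for λ=3, (0,1) for λ=4.
From the initial condition, c_1 = -1, c_2 = -4.
y(ln 2) = (-1)(2^3)(-2) + (-4)(2^4)(1) = -48.

-48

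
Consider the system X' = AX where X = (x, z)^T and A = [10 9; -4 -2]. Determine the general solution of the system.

x(t) = 3c_1e^(4t) + 3c_2te^(4t) - c_2e^(4t), z(t) = -2c_1e^(4t) - 2c_2te^(4t) + c_2e^(4t)

Coefficient matrix A = [[10, 9], [-4, -2]].
Characteristic polynomial det(A - λI) = λ^2 - 8λ + 16 = 0.
Single eigenvalue λ = 4 with algebraic multiplicity 2.
Eigenvector v = (3,-2); generalized eigenvector w with (A-λI)w=v is (-1,1).
General solution: e^(4t)[c_1·v + c_2·(t·v + w)].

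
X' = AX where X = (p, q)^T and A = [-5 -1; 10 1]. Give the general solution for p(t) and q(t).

Coefficient matrix A = [[-5, -1], [10, 1]].
Characteristic polynomial det(A - λI) = λ^2 + 4λ + 5 = 0.
Eigenvalues λ = -2 ± i (complex conjugate pair).
For λ=-2+i: an eigenvector is (0,-1) - i(1,-3) = (0 - i, -1 + 3i).
A real fundamental pair from Re and Im of e^((-2+i)t)v: X_1 = e^(-2t)(cos(t)·(0,-1) + sin(t)·(1,-3)), X_2 = e^(-2t)(sin(t)·(0,-1) - cos(t)·(1,-3)).
General solution: c_1X_1 + c_2X_2.

p(t) = c_1e^(-2t)sin(t) - c_2e^(-2t)cos(t), q(t) = -3c_1e^(-2t)sin(t) - c_1e^(-2t)cos(t) - c_2e^(-2t)sin(t) + 3c_2e^(-2t)cos(t)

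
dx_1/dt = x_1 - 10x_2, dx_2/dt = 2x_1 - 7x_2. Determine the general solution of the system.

x_1(t) = C_1e^(-3t)sin(2t) - 2C_1e^(-3t)cos(2t) - 2C_2e^(-3t)sin(2t) - C_2e^(-3t)cos(2t), x_2(t) = -C_1e^(-3t)cos(2t) - C_2e^(-3t)sin(2t)

Coefficient matrix A = [[1, -10], [2, -7]].
Characteristic polynomial det(A - λI) = λ^2 + 6λ + 13 = 0.
Eigenvalues λ = -3 ± 2i (complex conjugate pair).
For λ=-3+2i: an eigenvector is (-2,-1) - i(1,0) = (-2 - i, -1).
A real fundamental pair from Re and Im of e^((-3+2i)t)v: X_1 = e^(-3t)(cos(2t)·(-2,-1) + sin(2t)·(1,0)), X_2 = e^(-3t)(sin(2t)·(-2,-1) - cos(2t)·(1,0)).
General solution: C_1X_1 + C_2X_2.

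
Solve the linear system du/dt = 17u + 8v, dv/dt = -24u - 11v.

u(t) = c_1e^(t) - 2c_2e^(5t), v(t) = -2c_1e^(t) + 3c_2e^(5t)

Coefficient matrix A = [[17, 8], [-24, -11]].
Characteristic polynomial det(A - λI) = λ^2 - 6λ + 5 = 0.
Eigenvalues λ = 1, 5.
For λ=1: (A-λI) row 1 is [16, 8], so an eigenvector is (1, -2).
For λ=5: (A-λI) row 1 is [12, 8], so an eigenvector is (-2, 3).
General solution: c_1e^(t)(1,-2) + c_2e^(5t)(-2,3).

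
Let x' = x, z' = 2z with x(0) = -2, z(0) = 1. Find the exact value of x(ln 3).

A = [[1,0],[0,2]]; eigenvalues λ = 2, 1.
Eigenvectors: (0,-1) for λ=2, (1,0) for λ=1.
From the initial condition, c_1 = -1, c_2 = -2.
x(ln 3) = (-1)(3^2)(0) + (-2)(3^1)(1) = -6.

-6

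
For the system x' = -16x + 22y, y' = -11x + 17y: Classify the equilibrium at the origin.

saddle

A = [[-16,22],[-11,17]]; det(A-λI) = λ^2 - λ - 30.
λ = 6, -5: opposite signs.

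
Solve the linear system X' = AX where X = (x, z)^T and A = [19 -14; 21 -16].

x(t) = 2c_1e^(-2t) - c_2e^(5t), z(t) = 3c_1e^(-2t) - c_2e^(5t)

Coefficient matrix A = [[19, -14], [21, -16]].
Characteristic polynomial det(A - λI) = λ^2 - 3λ - 10 = 0.
Eigenvalues λ = -2, 5.
For λ=-2: (A-λI) row 1 is [21, -14], so an eigenvector is (2, 3).
For λ=5: (A-λI) row 1 is [14, -14], so an eigenvector is (-1, -1).
General solution: c_1e^(-2t)(2,3) + c_2e^(5t)(-1,-1).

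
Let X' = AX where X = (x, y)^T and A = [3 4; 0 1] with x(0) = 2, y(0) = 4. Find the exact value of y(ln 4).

16

A = [[3,4],[0,1]]; eigenvalues λ = 1, 3.
Eigenvectors: (-2,1) for λ=1, (-1,0) for λ=3.
From the initial condition, c_1 = 4, c_2 = -10.
y(ln 4) = (4)(4^1)(1) + (-10)(4^3)(0) = 16.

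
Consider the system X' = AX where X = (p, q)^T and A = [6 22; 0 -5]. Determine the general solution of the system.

p(t) = -K_1e^(6t) + 2K_2e^(-5t), q(t) = -K_2e^(-5t)

Coefficient matrix A = [[6, 22], [0, -5]].
Characteristic polynomial det(A - λI) = λ^2 - λ - 30 = 0.
Eigenvalues λ = 6, -5.
For λ=6: (A-λI) row 1 is [0, 22], so an eigenvector is (-1, 0).
For λ=-5: (A-λI) row 1 is [11, 22], so an eigenvector is (2, -1).
General solution: K_1e^(6t)(-1,0) + K_2e^(-5t)(2,-1).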